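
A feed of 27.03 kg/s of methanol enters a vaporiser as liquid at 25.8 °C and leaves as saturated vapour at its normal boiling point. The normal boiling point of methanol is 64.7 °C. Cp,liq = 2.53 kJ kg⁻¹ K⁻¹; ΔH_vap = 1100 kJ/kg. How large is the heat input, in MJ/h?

Q = 117000 MJ/h

liquid 25.8→64.7 °C: 98.417 kJ/kg
vaporisation at 64.7 °C: 1100 kJ/kg
Δh = 98.417 + 1100 = 1198.4 kJ/kg
Q = ṁ·Δh = 27.03 kg/s × 1198.4 kJ/kg = 32393 kJ/s
|Q| = 32393 kW = 116620 MJ/h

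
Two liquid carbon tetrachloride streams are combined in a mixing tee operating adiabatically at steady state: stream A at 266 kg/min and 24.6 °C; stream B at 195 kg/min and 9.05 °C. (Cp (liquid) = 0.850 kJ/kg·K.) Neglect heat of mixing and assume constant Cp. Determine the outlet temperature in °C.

T_out = 18.0 °C

Energy balance with Q = 0: Σ ṁᵢCp,ᵢ(T_out − Tᵢ) = 0
Σ ṁᵢCp,ᵢTᵢ = 266×0.850×24.6 + 195×0.850×9.05 = 7062.1
Σ ṁᵢCp,ᵢ = 266×0.850 + 195×0.850 = 391.85
T_out = 7062.1 / 391.85 = 18.022 °C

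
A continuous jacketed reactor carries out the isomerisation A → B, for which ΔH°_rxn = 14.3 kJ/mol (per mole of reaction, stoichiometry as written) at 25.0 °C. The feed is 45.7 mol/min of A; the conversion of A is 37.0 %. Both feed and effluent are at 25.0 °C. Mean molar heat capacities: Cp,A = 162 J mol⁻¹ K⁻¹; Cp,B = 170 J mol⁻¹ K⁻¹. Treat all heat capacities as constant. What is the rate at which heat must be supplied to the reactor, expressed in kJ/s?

Q_in = 4.03 kJ/s

Extent of reaction ξ = 0.370 × 45.7 = 16.909 mol/min
Reaction term: ξ·ΔH°_rxn = 16.909 × 14.3 = 241.8 kJ/min
Q = ΔH = 241.8 kJ/min = 4.03 kW
Heat supplied = 4.03 kJ/s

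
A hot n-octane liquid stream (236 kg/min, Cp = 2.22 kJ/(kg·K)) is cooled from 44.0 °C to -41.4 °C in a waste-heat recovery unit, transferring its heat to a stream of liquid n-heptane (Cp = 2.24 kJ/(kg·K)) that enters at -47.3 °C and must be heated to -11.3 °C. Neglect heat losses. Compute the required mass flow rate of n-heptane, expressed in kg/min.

Heat released by hot stream: Q = 236 × 2.22 × (44.0 − -41.4) = 44743 kJ/min
Energy balance on cold side (adiabatic exchanger): Q = ṁ_c·Cp_c·(T_c,out − T_c,in)
ṁ_c = 44743 / [2.24 × (-11.3 − -47.3)] = 554.85 kg/min

ṁ_c = 555 kg/min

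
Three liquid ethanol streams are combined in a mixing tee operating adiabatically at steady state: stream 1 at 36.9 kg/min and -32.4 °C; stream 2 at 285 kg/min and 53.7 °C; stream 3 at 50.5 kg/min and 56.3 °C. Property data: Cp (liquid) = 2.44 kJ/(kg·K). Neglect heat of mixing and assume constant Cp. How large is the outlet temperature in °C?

Adiabatic, steady state ⇒ Σ ṁᵢCp,ᵢ(T_out − Tᵢ) = 0
T_out = Σ ṁᵢCp,ᵢTᵢ / Σ ṁᵢCp,ᵢ
      = 41363 / 908.66 = 45.521 °C

T_out = 45.5 °C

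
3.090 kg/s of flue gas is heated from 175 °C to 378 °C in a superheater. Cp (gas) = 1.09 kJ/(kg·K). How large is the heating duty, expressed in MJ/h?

Q = 2460 MJ/h

Q = ṁ·Cp·ΔT = 3.090 × 1.09 × (378 − 175) = 683.72 kJ/s
Heating duty = 2461.4 MJ/h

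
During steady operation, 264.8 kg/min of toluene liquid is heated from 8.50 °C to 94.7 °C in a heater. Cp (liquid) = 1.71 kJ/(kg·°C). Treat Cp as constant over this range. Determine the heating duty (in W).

Q = ṁ·Cp·ΔT = 264.8 × 1.71 × (94.7 − 8.50) = 39032 kJ/min
Converting: 39032 / 60 s = 650.53 kW
Heating duty = 650530 W

Q = 651000 W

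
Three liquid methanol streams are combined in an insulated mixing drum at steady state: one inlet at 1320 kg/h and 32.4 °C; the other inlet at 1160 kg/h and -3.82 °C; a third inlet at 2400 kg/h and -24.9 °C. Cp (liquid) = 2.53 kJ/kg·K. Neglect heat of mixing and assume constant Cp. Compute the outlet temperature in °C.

T_out = -4.39 °C

No heat crosses the boundary, so H_out = H_in.
T_out = Σ ṁᵢCp,ᵢTᵢ / Σ ṁᵢCp,ᵢ
      = -54201 / 12346 = -4.39 °C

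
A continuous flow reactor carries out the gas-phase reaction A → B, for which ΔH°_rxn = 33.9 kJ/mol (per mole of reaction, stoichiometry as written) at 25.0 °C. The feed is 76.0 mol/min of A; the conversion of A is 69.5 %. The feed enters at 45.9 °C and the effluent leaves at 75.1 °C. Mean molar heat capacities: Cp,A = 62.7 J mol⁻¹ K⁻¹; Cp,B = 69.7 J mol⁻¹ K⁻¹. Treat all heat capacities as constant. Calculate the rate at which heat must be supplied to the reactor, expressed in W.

Q_in = 32500 W

Extent of reaction ξ = 0.695 × 76.0 = 52.82 mol/min
Reaction term: ξ·ΔH°_rxn = 52.82 × 33.9 = 1790.6 kJ/min
Sensible, feed 45.9→25 °C: -99.593 kJ/min
Outlet flows (mol/min): A 23.18, B 52.82
Sensible, products 25→75.1 °C: 257.26 kJ/min
Q = ΔH = 1948.3 kJ/min = 32.471 kW
Heat supplied = 32471 W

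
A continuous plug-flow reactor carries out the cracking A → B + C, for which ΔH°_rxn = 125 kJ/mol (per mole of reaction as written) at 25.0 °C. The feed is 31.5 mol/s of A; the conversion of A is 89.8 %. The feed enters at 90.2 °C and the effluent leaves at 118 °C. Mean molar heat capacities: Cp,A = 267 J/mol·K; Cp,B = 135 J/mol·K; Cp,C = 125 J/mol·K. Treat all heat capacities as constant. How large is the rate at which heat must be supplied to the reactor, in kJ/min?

Extent of reaction ξ = 0.898 × 31.5 = 28.287 mol/s
Reaction term: ξ·ΔH°_rxn = 28.287 × 125 = 3535.9 kJ/s
Sensible, feed 90.2→25 °C: -548.36 kJ/s
Outlet flows (mol/s): A 3.213, B 28.287, C 28.287
Sensible, products 25→118 °C: 763.76 kJ/s
Q = ΔH = 3751.3 kJ/s = 3751.3 kW
Heat supplied = 225080 kJ/min

Q_in = 225000 kJ/min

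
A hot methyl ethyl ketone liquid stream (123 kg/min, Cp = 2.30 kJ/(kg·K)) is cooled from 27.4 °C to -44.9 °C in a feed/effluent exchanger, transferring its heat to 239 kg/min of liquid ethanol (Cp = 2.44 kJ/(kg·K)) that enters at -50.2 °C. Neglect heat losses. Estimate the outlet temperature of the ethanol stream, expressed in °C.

Heat released by hot stream: Q = 123 × 2.30 × (27.4 − -44.9) = 20454 kJ/min
Energy balance on cold side (adiabatic exchanger): Q = ṁ_c·Cp_c·(T_c,out − T_c,in)
T_c,out = -50.2 + 20454/(239 × 2.44) = -15.126 °C

T_c,out = -15.1 °C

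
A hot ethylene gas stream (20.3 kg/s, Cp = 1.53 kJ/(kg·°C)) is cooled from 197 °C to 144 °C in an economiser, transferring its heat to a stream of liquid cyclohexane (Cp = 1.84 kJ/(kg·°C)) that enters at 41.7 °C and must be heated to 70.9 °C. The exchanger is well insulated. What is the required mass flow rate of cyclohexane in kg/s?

ṁ_c = 30.6 kg/s

Heat released by hot stream: Q = 20.3 × 1.53 × (197 − 144) = 1646.1 kJ/s
Energy balance on cold side (adiabatic exchanger): Q = ṁ_c·Cp_c·(T_c,out − T_c,in)
ṁ_c = 1646.1 / [1.84 × (70.9 − 41.7)] = 30.638 kg/s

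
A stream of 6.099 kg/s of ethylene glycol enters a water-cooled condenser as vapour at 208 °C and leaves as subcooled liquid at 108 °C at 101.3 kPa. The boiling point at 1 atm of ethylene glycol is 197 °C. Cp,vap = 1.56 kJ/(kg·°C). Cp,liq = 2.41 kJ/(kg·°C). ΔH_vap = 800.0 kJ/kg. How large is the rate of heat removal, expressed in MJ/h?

vapour 208→197 °C: -17.16 kJ/kg
condensation at 197 °C: -800 kJ/kg
liquid 197→108 °C: -214.49 kJ/kg
Δh = -17.16 + -800 + -214.49 = -1031.7 kJ/kg
Q = ṁ·Δh = 6.099 kg/s × -1031.7 kJ/kg = -6292 kJ/s
|Q| = 6292 kW = 22651 MJ/h

Q_c = 22700 MJ/h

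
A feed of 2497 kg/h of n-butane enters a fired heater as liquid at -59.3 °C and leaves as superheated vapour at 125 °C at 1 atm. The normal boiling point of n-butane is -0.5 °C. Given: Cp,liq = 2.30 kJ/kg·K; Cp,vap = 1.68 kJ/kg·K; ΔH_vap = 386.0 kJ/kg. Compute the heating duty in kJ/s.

liquid -59.3→-0.5 °C: 135.24 kJ/kg
vaporisation at -0.5 °C: 386 kJ/kg
vapour -0.5→125 °C: 210.84 kJ/kg
Δh = 135.24 + 386 + 210.84 = 732.08 kJ/kg
Q = ṁ·Δh = 2497 kg/h × 732.08 kJ/kg = 1.828e+06 kJ/h
|Q| = 507.78 kW

Q = 508 kJ/s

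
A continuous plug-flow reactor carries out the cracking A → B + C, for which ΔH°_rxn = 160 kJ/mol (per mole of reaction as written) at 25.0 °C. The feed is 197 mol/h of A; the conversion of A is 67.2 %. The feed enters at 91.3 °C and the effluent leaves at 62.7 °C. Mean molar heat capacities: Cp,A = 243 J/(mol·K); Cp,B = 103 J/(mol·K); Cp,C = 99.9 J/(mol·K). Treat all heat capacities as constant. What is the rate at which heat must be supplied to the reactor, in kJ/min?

Extent of reaction ξ = 0.672 × 197 = 132.38 mol/h
Reaction term: ξ·ΔH°_rxn = 132.38 × 160 = 21181 kJ/h
Sensible, feed 91.3→25 °C: -3173.8 kJ/h
Outlet flows (mol/h): A 64.616, B 132.38, C 132.38
Sensible, products 25→62.7 °C: 1604.6 kJ/h
Q = ΔH = 19612 kJ/h = 5.4478 kW
Heat supplied = 326.87 kJ/min

Q_in = 327 kJ/min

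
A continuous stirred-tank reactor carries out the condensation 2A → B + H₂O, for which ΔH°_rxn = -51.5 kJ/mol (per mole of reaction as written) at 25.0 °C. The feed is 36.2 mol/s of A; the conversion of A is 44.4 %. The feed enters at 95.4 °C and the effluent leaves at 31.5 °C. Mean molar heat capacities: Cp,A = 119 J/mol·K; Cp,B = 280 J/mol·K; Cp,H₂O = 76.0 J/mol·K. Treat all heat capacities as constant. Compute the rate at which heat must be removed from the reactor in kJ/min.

Extent of reaction ξ = 0.444 × 36.2 / 2 = 8.0364 mol/s
Reaction term: ξ·ΔH°_rxn = 8.0364 × -51.5 = -413.87 kJ/s
Sensible, feed 95.4→25 °C: -303.27 kJ/s
Outlet flows (mol/s): A 20.127, B 8.0364, H₂O 8.0364
Sensible, products 25→31.5 °C: 34.165 kJ/s
Q = ΔH = -682.98 kJ/s = -682.98 kW
Heat removed = 40979 kJ/min

Q_out = 41000 kJ/min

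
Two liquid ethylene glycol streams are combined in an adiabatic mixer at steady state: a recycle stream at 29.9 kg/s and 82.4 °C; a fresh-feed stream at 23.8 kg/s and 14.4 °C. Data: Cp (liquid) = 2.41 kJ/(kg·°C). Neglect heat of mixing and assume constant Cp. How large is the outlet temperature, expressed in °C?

Adiabatic, steady state ⇒ Σ ṁᵢCp,ᵢ(T_out − Tᵢ) = 0
T_out = Σ ṁᵢCp,ᵢTᵢ / Σ ṁᵢCp,ᵢ
      = 6763.6 / 129.42 = 52.262 °C

T_out = 52.3 °C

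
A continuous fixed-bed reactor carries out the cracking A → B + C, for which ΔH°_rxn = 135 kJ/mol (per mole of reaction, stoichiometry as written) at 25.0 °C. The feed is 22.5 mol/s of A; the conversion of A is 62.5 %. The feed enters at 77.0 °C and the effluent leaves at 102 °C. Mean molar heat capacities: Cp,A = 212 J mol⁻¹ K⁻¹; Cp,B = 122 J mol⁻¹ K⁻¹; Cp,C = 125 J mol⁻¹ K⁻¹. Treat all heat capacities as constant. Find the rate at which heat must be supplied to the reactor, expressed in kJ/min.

Extent of reaction ξ = 0.625 × 22.5 = 14.062 mol/s
Reaction term: ξ·ΔH°_rxn = 14.062 × 135 = 1898.4 kJ/s
Sensible, feed 77.0→25 °C: -248.04 kJ/s
Outlet flows (mol/s): A 8.4375, B 14.062, C 14.062
Sensible, products 25→102 °C: 405.19 kJ/s
Q = ΔH = 2055.6 kJ/s = 2055.6 kW
Heat supplied = 123340 kJ/min

Q_in = 123000 kJ/min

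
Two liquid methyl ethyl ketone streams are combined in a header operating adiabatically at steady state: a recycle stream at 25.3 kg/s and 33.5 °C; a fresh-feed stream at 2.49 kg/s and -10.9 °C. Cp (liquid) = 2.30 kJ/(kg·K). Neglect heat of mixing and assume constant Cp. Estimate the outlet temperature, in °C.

No heat crosses the boundary, so H_out = H_in.
Σ ṁᵢCp,ᵢTᵢ = 25.3×2.30×33.5 + 2.49×2.30×-10.9 = 1886.9
Σ ṁᵢCp,ᵢ = 25.3×2.30 + 2.49×2.30 = 63.917
T_out = 1886.9 / 63.917 = 29.522 °C

T_out = 29.5 °C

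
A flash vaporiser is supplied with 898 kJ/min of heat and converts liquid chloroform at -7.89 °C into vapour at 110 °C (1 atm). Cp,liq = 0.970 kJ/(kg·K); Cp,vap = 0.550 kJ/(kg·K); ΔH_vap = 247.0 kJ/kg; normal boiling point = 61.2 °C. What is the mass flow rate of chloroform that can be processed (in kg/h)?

Δh = 0.970×(61.2−-7.89) + 247.0 + 0.550×(110−61.2) = 340.86 kJ/kg
Q = 898 kJ/min = 14.967 kJ/s = 53880 kJ/h
ṁ = Q/Δh = 53880 / 340.86 = 158.07 kg/h

ṁ = 158 kg/h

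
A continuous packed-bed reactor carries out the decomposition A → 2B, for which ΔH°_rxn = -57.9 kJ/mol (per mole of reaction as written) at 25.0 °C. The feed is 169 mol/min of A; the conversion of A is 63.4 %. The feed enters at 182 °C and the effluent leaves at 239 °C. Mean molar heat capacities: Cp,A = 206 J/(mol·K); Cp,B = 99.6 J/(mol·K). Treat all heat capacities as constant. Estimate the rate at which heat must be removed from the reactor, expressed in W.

Extent of reaction ξ = 0.634 × 169 = 107.15 mol/min
Reaction term: ξ·ΔH°_rxn = 107.15 × -57.9 = -6203.8 kJ/min
Sensible, feed 182→25 °C: -5465.8 kJ/min
Outlet flows (mol/min): A 61.854, B 214.29
Sensible, products 25→239 °C: 7294.3 kJ/min
Q = ΔH = -4375.3 kJ/min = -72.921 kW
Heat removed = 72921 W

Q_out = 72900 W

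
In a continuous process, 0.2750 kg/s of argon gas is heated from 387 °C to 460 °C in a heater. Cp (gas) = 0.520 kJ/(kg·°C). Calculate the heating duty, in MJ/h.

Q = ṁ·Cp·ΔT = 0.2750 × 0.520 × (460 − 387) = 10.439 kJ/s
Heating duty = 37.58 MJ/h

Q = 37.6 MJ/h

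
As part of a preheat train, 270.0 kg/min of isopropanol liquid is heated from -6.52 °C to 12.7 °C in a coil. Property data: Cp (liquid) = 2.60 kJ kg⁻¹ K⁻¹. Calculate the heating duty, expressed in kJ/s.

Q = 225 kJ/s

Q = ṁ·Cp·ΔT = 270.0 × 2.60 × (12.7 − -6.52) = 13492 kJ/min
Converting: 13492 / 60 s = 224.87 kW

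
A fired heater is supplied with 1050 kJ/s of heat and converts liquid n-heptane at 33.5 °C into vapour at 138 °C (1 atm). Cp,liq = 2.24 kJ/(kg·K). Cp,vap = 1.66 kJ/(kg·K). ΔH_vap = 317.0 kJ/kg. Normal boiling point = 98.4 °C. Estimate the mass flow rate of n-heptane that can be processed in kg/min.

ṁ = 119 kg/min

Δh = 2.24×(98.4−33.5) + 317.0 + 1.66×(138−98.4) = 528.11 kJ/kg
Q = 1050 kJ/s = 1050 kJ/s = 63000 kJ/min
ṁ = Q/Δh = 63000 / 528.11 = 119.29 kg/min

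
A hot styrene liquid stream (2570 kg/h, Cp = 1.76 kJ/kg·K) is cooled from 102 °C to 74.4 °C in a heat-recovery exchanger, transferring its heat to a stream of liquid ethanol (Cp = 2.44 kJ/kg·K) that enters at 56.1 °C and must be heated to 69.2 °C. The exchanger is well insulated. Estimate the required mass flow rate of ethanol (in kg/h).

ṁ_c = 3910 kg/h

Heat released by hot stream: Q = 2570 × 1.76 × (102 − 74.4) = 124840 kJ/h
Energy balance on cold side (adiabatic exchanger): Q = ṁ_c·Cp_c·(T_c,out − T_c,in)
ṁ_c = 124840 / [2.44 × (69.2 − 56.1)] = 3905.7 kg/h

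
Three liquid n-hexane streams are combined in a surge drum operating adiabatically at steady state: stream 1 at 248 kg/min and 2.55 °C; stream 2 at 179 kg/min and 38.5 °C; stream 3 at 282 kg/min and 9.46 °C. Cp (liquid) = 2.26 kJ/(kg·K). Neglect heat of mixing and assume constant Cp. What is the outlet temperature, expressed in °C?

T_out = 14.4 °C

Energy balance with Q = 0: Σ ṁᵢCp,ᵢ(T_out − Tᵢ) = 0
Σ ṁᵢCp,ᵢTᵢ = 248×2.26×2.55 + 179×2.26×38.5 + 282×2.26×9.46 = 23033
Σ ṁᵢCp,ᵢ = 248×2.26 + 179×2.26 + 282×2.26 = 1602.3
T_out = 23033 / 1602.3 = 14.375 °C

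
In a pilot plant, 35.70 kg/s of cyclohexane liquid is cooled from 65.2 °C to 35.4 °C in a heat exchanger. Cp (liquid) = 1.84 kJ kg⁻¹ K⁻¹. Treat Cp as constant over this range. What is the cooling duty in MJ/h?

Q_c = 7050 MJ/h

Q = ṁ·Cp·ΔT = 35.70 × 1.84 × (35.4 − 65.2) = -1957.5 kJ/s
Cooling duty = 7047 MJ/h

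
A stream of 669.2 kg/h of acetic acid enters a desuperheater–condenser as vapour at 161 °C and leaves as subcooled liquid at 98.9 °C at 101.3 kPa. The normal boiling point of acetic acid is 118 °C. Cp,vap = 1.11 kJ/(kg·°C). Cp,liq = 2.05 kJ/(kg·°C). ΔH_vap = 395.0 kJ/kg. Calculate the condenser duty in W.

vapour 161→118 °C: -47.73 kJ/kg
condensation at 118 °C: -395 kJ/kg
liquid 118→98.9 °C: -39.155 kJ/kg
Δh = -47.73 + -395 + -39.155 = -481.88 kJ/kg
Q = ṁ·Δh = 669.2 kg/h × -481.88 kJ/kg = -322480 kJ/h
|Q| = 89.577 kW = 89577 W

Q_c = 89600 W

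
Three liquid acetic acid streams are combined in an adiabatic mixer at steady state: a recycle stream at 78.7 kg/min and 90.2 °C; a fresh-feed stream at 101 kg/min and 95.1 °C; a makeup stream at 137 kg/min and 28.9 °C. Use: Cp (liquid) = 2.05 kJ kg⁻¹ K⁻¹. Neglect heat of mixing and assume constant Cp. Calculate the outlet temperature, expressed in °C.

T_out = 65.2 °C

No heat crosses the boundary, so H_out = H_in.
Σ ṁᵢCp,ᵢTᵢ = 78.7×2.05×90.2 + 101×2.05×95.1 + 137×2.05×28.9 = 42359
Σ ṁᵢCp,ᵢ = 78.7×2.05 + 101×2.05 + 137×2.05 = 649.23
T_out = 42359 / 649.23 = 65.245 °C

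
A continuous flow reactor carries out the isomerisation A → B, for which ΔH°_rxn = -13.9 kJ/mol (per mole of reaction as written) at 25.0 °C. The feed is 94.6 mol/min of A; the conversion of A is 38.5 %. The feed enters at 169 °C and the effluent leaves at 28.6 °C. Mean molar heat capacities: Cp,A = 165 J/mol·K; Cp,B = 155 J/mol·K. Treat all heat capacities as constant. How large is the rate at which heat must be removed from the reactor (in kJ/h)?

Q_out = 162000 kJ/h

Extent of reaction ξ = 0.385 × 94.6 = 36.421 mol/min
Reaction term: ξ·ΔH°_rxn = 36.421 × -13.9 = -506.25 kJ/min
Sensible, feed 169→25 °C: -2247.7 kJ/min
Outlet flows (mol/min): A 58.179, B 36.421
Sensible, products 25→28.6 °C: 54.881 kJ/min
Q = ΔH = -2699.1 kJ/min = -44.984 kW
Heat removed = 161940 kJ/h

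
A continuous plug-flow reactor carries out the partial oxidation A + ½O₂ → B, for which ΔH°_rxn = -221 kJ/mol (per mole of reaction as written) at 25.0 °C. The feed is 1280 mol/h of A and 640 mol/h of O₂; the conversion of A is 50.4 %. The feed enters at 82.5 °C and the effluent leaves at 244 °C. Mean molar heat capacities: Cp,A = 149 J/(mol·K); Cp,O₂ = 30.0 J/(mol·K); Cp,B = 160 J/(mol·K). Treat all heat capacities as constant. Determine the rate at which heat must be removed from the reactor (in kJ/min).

Q_out = 1820 kJ/min

Extent of reaction ξ = 0.504 × 1280 = 645.12 mol/h
Reaction term: ξ·ΔH°_rxn = 645.12 × -221 = -142570 kJ/h
Sensible, feed 82.5→25 °C: -12070 kJ/h
Outlet flows (mol/h): A 634.88, O₂ 317.44, B 645.12
Sensible, products 25→244 °C: 45407 kJ/h
Q = ΔH = -109230 kJ/h = -30.343 kW
Heat removed = 1820.6 kJ/min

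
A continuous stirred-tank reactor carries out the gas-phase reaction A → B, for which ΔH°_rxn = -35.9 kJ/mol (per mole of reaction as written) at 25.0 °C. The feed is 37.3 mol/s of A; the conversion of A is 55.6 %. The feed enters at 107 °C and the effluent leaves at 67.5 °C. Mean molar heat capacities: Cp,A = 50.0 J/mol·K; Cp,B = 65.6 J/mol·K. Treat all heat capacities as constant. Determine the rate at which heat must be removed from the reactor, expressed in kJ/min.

Q_out = 48300 kJ/min

Extent of reaction ξ = 0.556 × 37.3 = 20.739 mol/s
Reaction term: ξ·ΔH°_rxn = 20.739 × -35.9 = -744.52 kJ/s
Sensible, feed 107→25 °C: -152.93 kJ/s
Outlet flows (mol/s): A 16.561, B 20.739
Sensible, products 25→67.5 °C: 93.012 kJ/s
Q = ΔH = -804.44 kJ/s = -804.44 kW
Heat removed = 48266 kJ/min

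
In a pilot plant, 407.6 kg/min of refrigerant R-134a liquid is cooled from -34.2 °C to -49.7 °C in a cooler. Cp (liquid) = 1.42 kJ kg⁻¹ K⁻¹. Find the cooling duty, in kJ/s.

Q_c = 150 kJ/s

Q = ṁ·Cp·ΔT = 407.6 × 1.42 × (-49.7 − -34.2) = -8971.3 kJ/min
Converting: 8971.3 / 60 s = 149.52 kW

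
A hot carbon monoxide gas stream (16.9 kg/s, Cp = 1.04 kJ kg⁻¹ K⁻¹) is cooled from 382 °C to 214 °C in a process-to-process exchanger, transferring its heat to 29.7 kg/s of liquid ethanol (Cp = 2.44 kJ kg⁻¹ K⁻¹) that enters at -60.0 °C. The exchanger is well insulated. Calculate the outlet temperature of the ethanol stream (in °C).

Heat released by hot stream: Q = 16.9 × 1.04 × (382 − 214) = 2952.8 kJ/s
Energy balance on cold side (adiabatic exchanger): Q = ṁ_c·Cp_c·(T_c,out − T_c,in)
T_c,out = -60.0 + 2952.8/(29.7 × 2.44) = -19.254 °C

T_c,out = -19.3 °C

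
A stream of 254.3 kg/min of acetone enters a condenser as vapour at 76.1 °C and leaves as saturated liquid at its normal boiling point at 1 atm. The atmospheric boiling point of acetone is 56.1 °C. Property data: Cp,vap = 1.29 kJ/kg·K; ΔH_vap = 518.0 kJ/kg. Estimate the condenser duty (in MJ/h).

Q_c = 8300 MJ/h

vapour 76.1→56.1 °C: -25.8 kJ/kg
condensation at 56.1 °C: -518 kJ/kg
Δh = -25.8 + -518 = -543.8 kJ/kg
Q = ṁ·Δh = 254.3 kg/min × -543.8 kJ/kg = -138290 kJ/min
|Q| = 2304.8 kW = 8297.3 MJ/h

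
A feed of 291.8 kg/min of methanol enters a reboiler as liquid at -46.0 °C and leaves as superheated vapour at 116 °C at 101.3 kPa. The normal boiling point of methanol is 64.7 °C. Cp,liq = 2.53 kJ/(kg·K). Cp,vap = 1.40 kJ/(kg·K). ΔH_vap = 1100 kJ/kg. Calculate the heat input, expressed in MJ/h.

liquid -46.0→64.7 °C: 280.07 kJ/kg
vaporisation at 64.7 °C: 1100 kJ/kg
vapour 64.7→116 °C: 71.82 kJ/kg
Δh = 280.07 + 1100 + 71.82 = 1451.9 kJ/kg
Q = ṁ·Δh = 291.8 kg/min × 1451.9 kJ/kg = 423660 kJ/min
|Q| = 7061 kW = 25420 MJ/h

Q = 25400 MJ/h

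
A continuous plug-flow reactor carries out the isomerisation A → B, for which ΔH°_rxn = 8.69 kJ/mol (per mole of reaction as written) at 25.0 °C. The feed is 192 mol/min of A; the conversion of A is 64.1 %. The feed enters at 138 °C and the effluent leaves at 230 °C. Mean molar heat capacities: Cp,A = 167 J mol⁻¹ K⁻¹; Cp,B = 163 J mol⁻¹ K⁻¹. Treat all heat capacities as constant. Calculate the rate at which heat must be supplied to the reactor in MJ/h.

Q_in = 235 MJ/h

Extent of reaction ξ = 0.641 × 192 = 123.07 mol/min
Reaction term: ξ·ΔH°_rxn = 123.07 × 8.69 = 1069.5 kJ/min
Sensible, feed 138→25 °C: -3623.2 kJ/min
Outlet flows (mol/min): A 68.928, B 123.07
Sensible, products 25→230 °C: 6472.2 kJ/min
Q = ΔH = 3918.5 kJ/min = 65.308 kW
Heat supplied = 235.11 MJ/h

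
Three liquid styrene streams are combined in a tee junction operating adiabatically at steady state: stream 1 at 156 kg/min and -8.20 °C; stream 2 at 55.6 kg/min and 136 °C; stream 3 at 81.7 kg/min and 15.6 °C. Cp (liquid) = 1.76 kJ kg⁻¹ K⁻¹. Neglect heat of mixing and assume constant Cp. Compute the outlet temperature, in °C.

Adiabatic, steady state ⇒ Σ ṁᵢCp,ᵢ(T_out − Tᵢ) = 0
Σ ṁᵢCp,ᵢTᵢ = 156×1.76×-8.20 + 55.6×1.76×136 + 81.7×1.76×15.6 = 13300
Σ ṁᵢCp,ᵢ = 156×1.76 + 55.6×1.76 + 81.7×1.76 = 516.21
T_out = 13300 / 516.21 = 25.765 °C

T_out = 25.8 °C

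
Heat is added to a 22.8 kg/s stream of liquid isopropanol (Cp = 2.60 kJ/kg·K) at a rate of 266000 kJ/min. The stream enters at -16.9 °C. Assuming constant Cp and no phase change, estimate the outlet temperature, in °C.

T_out = 57.9 °C

Q = 266000 kJ/min = 4433.3 kJ/s
ΔT = Q/(ṁ·Cp) = 4433.3/(22.8×2.60) = 74.786 K
T_out = -16.9 + 74.786 = 57.886 °C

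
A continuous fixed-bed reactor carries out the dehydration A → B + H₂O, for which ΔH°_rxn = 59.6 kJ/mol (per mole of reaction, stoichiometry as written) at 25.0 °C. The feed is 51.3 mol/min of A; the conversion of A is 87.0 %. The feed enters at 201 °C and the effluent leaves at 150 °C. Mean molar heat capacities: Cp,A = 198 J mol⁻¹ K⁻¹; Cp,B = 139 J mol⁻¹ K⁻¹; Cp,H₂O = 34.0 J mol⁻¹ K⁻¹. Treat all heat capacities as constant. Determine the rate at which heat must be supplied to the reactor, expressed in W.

Q_in = 33400 W

Extent of reaction ξ = 0.870 × 51.3 = 44.631 mol/min
Reaction term: ξ·ΔH°_rxn = 44.631 × 59.6 = 2660 kJ/min
Sensible, feed 201→25 °C: -1787.7 kJ/min
Outlet flows (mol/min): A 6.669, B 44.631, H₂O 44.631
Sensible, products 25→150 °C: 1130.2 kJ/min
Q = ΔH = 2002.5 kJ/min = 33.375 kW
Heat supplied = 33375 W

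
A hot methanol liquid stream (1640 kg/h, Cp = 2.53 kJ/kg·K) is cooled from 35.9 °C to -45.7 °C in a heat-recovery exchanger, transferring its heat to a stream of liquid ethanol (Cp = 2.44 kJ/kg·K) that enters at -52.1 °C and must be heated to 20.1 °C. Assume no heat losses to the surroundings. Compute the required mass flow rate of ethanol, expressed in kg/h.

ṁ_c = 1920 kg/h

Heat released by hot stream: Q = 1640 × 2.53 × (35.9 − -45.7) = 338570 kJ/h
Energy balance on cold side (adiabatic exchanger): Q = ṁ_c·Cp_c·(T_c,out − T_c,in)
ṁ_c = 338570 / [2.44 × (20.1 − -52.1)] = 1921.9 kg/h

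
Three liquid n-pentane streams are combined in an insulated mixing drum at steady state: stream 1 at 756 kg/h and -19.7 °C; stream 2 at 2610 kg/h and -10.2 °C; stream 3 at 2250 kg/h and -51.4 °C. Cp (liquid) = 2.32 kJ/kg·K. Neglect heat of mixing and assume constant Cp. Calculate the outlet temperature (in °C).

No heat crosses the boundary, so H_out = H_in.
T_out = Σ ṁᵢCp,ᵢTᵢ / Σ ṁᵢCp,ᵢ
      = -364620 / 13029 = -27.985 °C

T_out = -28.0 °C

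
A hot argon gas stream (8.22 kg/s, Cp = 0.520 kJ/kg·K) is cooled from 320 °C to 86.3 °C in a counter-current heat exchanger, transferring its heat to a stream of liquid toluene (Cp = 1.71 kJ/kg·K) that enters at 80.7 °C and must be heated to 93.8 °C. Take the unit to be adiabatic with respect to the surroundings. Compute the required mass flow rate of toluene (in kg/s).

Heat released by hot stream: Q = 8.22 × 0.520 × (320 − 86.3) = 998.93 kJ/s
Energy balance on cold side (adiabatic exchanger): Q = ṁ_c·Cp_c·(T_c,out − T_c,in)
ṁ_c = 998.93 / [1.71 × (93.8 − 80.7)] = 44.593 kg/s

ṁ_c = 44.6 kg/s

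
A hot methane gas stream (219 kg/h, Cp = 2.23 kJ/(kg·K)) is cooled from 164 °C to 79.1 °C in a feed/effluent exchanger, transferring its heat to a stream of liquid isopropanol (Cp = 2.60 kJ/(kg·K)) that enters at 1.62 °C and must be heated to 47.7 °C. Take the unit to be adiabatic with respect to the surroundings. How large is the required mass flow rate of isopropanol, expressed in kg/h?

ṁ_c = 346 kg/h

Heat released by hot stream: Q = 219 × 2.23 × (164 − 79.1) = 41463 kJ/h
Energy balance on cold side (adiabatic exchanger): Q = ṁ_c·Cp_c·(T_c,out − T_c,in)
ṁ_c = 41463 / [2.60 × (47.7 − 1.62)] = 346.08 kg/h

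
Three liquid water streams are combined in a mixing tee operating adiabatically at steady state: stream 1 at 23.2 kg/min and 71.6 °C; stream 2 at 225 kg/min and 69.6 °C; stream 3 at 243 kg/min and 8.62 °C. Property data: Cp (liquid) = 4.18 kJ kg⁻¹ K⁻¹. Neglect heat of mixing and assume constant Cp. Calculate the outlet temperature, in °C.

Adiabatic, steady state ⇒ Σ ṁᵢCp,ᵢ(T_out − Tᵢ) = 0
T_out = Σ ṁᵢCp,ᵢTᵢ / Σ ṁᵢCp,ᵢ
      = 81158 / 2053.2 = 39.527 °C

T_out = 39.5 °C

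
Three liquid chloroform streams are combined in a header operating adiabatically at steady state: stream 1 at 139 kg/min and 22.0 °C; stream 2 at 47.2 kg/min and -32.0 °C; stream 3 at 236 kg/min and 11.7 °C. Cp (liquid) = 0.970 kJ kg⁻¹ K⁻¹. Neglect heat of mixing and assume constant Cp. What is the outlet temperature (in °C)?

T_out = 10.2 °C

Adiabatic, steady state ⇒ Σ ṁᵢCp,ᵢ(T_out − Tᵢ) = 0
T_out = Σ ṁᵢCp,ᵢTᵢ / Σ ṁᵢCp,ᵢ
      = 4179.5 / 409.53 = 10.206 °C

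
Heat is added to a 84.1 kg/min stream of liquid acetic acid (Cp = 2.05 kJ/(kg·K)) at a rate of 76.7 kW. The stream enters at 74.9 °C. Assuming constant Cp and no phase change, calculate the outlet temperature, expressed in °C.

Q = 76.7 kW = 4602 kJ/min
ΔT = Q/(ṁ·Cp) = 4602/(84.1×2.05) = 26.693 K
T_out = 74.9 + 26.693 = 101.59 °C

T_out = 102 °C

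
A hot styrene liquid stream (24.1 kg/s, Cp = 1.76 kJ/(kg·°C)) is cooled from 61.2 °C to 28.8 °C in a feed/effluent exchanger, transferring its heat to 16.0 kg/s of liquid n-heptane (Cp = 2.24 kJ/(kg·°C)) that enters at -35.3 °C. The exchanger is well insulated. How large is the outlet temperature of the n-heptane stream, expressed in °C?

Heat released by hot stream: Q = 24.1 × 1.76 × (61.2 − 28.8) = 1374.3 kJ/s
Energy balance on cold side (adiabatic exchanger): Q = ṁ_c·Cp_c·(T_c,out − T_c,in)
T_c,out = -35.3 + 1374.3/(16.0 × 2.24) = 3.0448 °C

T_c,out = 3.04 °C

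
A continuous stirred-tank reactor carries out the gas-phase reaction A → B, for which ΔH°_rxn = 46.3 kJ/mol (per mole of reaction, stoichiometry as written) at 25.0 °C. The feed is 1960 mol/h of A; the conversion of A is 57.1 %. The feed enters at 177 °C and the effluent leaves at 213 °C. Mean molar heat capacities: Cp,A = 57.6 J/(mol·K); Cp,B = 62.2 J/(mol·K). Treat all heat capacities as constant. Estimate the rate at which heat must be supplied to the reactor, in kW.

Extent of reaction ξ = 0.571 × 1960 = 1119.2 mol/h
Reaction term: ξ·ΔH°_rxn = 1119.2 × 46.3 = 51817 kJ/h
Sensible, feed 177→25 °C: -17160 kJ/h
Outlet flows (mol/h): A 840.84, B 1119.2
Sensible, products 25→213 °C: 22192 kJ/h
Q = ΔH = 56849 kJ/h = 15.791 kW
Heat supplied = 15.791 kW

Q_in = 15.8 kW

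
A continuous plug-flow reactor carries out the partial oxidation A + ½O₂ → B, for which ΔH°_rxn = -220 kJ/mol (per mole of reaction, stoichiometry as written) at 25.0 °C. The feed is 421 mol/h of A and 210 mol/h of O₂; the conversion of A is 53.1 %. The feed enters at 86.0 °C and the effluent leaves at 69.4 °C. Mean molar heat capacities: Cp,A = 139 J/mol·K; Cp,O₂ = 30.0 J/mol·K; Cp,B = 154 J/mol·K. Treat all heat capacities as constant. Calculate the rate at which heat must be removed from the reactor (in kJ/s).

Extent of reaction ξ = 0.531 × 421 = 223.55 mol/h
Reaction term: ξ·ΔH°_rxn = 223.55 × -220 = -49181 kJ/h
Sensible, feed 86.0→25 °C: -3954 kJ/h
Outlet flows (mol/h): A 197.45, O₂ 98.224, B 223.55
Sensible, products 25→69.4 °C: 2878 kJ/h
Q = ΔH = -50257 kJ/h = -13.96 kW
Heat removed = 13.96 kJ/s

Q_out = 14.0 kJ/s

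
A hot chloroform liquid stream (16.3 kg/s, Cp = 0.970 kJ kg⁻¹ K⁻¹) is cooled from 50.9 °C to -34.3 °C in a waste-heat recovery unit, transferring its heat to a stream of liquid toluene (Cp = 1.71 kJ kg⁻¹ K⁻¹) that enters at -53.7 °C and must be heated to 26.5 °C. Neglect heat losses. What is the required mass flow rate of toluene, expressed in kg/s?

ṁ_c = 9.82 kg/s

Heat released by hot stream: Q = 16.3 × 0.970 × (50.9 − -34.3) = 1347.1 kJ/s
Energy balance on cold side (adiabatic exchanger): Q = ṁ_c·Cp_c·(T_c,out − T_c,in)
ṁ_c = 1347.1 / [1.71 × (26.5 − -53.7)] = 9.8226 kg/s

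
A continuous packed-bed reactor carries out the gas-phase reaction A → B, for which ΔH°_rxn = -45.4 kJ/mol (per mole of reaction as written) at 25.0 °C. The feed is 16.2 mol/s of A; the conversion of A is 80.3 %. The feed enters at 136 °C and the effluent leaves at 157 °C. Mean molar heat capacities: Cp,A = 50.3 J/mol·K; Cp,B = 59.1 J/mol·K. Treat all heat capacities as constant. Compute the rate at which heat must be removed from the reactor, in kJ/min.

Q_out = 33500 kJ/min

Extent of reaction ξ = 0.803 × 16.2 = 13.009 mol/s
Reaction term: ξ·ΔH°_rxn = 13.009 × -45.4 = -590.59 kJ/s
Sensible, feed 136→25 °C: -90.449 kJ/s
Outlet flows (mol/s): A 3.1914, B 13.009
Sensible, products 25→157 °C: 122.67 kJ/s
Q = ΔH = -558.37 kJ/s = -558.37 kW
Heat removed = 33502 kJ/min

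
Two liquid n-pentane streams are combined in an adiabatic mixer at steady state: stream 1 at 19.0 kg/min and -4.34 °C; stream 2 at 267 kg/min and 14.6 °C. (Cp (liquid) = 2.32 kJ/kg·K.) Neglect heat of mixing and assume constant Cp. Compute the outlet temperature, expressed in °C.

T_out = 13.3 °C

Energy balance with Q = 0: Σ ṁᵢCp,ᵢ(T_out − Tᵢ) = 0
T_out = Σ ṁᵢCp,ᵢTᵢ / Σ ṁᵢCp,ᵢ
      = 8852.5 / 663.52 = 13.342 °C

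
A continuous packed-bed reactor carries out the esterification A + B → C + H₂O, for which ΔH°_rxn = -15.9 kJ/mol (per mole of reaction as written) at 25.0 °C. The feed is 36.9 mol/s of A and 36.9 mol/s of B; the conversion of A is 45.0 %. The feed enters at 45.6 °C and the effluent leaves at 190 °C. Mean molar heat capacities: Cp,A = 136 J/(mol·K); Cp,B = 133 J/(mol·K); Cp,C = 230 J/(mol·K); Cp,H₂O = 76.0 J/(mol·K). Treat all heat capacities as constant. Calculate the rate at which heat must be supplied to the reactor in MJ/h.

Extent of reaction ξ = 0.450 × 36.9 = 16.605 mol/s
Reaction term: ξ·ΔH°_rxn = 16.605 × -15.9 = -264.02 kJ/s
Sensible, feed 45.6→25 °C: -204.48 kJ/s
Outlet flows (mol/s): A 20.295, B 20.295, C 16.605, H₂O 16.605
Sensible, products 25→190 °C: 1739.2 kJ/s
Q = ΔH = 1270.7 kJ/s = 1270.7 kW
Heat supplied = 4574.5 MJ/h

Q_in = 4570 MJ/h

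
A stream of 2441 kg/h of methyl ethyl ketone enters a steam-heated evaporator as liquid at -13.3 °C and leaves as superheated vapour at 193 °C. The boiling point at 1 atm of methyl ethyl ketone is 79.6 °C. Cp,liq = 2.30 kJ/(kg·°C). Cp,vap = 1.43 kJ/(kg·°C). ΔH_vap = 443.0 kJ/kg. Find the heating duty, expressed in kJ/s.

liquid -13.3→79.6 °C: 213.67 kJ/kg
vaporisation at 79.6 °C: 443 kJ/kg
vapour 79.6→193 °C: 162.16 kJ/kg
Δh = 213.67 + 443 + 162.16 = 818.83 kJ/kg
Q = ṁ·Δh = 2441 kg/h × 818.83 kJ/kg = 1.9988e+06 kJ/h
|Q| = 555.21 kW

Q = 555 kJ/s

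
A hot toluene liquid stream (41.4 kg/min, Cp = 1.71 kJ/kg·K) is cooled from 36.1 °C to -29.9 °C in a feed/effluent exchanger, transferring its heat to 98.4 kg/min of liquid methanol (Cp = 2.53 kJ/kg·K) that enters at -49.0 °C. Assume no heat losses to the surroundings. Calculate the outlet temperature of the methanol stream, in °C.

T_c,out = -30.2 °C

Heat released by hot stream: Q = 41.4 × 1.71 × (36.1 − -29.9) = 4672.4 kJ/min
Energy balance on cold side (adiabatic exchanger): Q = ṁ_c·Cp_c·(T_c,out − T_c,in)
T_c,out = -49.0 + 4672.4/(98.4 × 2.53) = -30.232 °C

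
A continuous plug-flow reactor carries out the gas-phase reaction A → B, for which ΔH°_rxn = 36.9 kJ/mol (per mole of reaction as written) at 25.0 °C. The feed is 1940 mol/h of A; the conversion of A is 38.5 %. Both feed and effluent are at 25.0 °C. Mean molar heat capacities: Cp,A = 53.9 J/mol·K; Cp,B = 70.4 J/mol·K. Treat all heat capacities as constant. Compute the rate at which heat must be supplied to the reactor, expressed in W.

Q_in = 7660 W

Extent of reaction ξ = 0.385 × 1940 = 746.9 mol/h
Reaction term: ξ·ΔH°_rxn = 746.9 × 36.9 = 27561 kJ/h
Q = ΔH = 27561 kJ/h = 7.6557 kW
Heat supplied = 7655.7 W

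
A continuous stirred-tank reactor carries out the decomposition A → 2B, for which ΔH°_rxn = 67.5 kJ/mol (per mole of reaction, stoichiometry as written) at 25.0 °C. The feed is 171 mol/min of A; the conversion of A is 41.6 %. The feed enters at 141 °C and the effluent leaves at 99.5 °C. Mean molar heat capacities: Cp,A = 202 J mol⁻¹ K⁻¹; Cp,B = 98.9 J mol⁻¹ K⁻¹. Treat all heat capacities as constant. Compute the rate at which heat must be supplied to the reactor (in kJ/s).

Q_in = 55.8 kJ/s

Extent of reaction ξ = 0.416 × 171 = 71.136 mol/min
Reaction term: ξ·ΔH°_rxn = 71.136 × 67.5 = 4801.7 kJ/min
Sensible, feed 141→25 °C: -4006.9 kJ/min
Outlet flows (mol/min): A 99.864, B 142.27
Sensible, products 25→99.5 °C: 2551.1 kJ/min
Q = ΔH = 3345.9 kJ/min = 55.765 kW
Heat supplied = 55.765 kJ/s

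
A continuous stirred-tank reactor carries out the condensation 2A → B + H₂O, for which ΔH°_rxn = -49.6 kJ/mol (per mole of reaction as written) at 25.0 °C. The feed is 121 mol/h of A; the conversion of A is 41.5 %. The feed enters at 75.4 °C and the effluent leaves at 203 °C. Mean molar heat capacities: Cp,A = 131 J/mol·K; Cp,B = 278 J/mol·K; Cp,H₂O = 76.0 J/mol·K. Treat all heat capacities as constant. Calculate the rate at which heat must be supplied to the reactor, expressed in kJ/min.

Extent of reaction ξ = 0.415 × 121 / 2 = 25.107 mol/h
Reaction term: ξ·ΔH°_rxn = 25.107 × -49.6 = -1245.3 kJ/h
Sensible, feed 75.4→25 °C: -798.89 kJ/h
Outlet flows (mol/h): A 70.785, B 25.107, H₂O 25.107
Sensible, products 25→203 °C: 3232.6 kJ/h
Q = ΔH = 1188.4 kJ/h = 0.33012 kW
Heat supplied = 19.807 kJ/min

Q_in = 19.8 kJ/min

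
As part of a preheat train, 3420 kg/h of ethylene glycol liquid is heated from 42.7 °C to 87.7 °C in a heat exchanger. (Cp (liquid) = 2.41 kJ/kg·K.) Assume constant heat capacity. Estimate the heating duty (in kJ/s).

Q = 103 kJ/s

Q = ṁ·Cp·ΔT = 3420 × 2.41 × (87.7 − 42.7) = 370900 kJ/h
Converting: 370900 / 3600 s = 103.03 kW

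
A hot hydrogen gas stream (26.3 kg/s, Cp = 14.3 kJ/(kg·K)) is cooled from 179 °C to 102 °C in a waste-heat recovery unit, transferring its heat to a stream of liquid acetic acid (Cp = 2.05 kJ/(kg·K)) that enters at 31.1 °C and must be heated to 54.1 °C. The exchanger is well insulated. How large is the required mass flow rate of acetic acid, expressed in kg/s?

Heat released by hot stream: Q = 26.3 × 14.3 × (179 − 102) = 28959 kJ/s
Energy balance on cold side (adiabatic exchanger): Q = ṁ_c·Cp_c·(T_c,out − T_c,in)
ṁ_c = 28959 / [2.05 × (54.1 − 31.1)] = 614.19 kg/s

ṁ_c = 614 kg/s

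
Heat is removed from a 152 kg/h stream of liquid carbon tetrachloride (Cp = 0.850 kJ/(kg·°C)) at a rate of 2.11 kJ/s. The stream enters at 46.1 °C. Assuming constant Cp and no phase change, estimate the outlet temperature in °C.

T_out = -12.7 °C

Q = 2.11 kJ/s = 7596 kJ/h
ΔT = Q/(ṁ·Cp) = 7596/(152×0.850) = 58.793 K
T_out = 46.1 − 58.793 = -12.693 °C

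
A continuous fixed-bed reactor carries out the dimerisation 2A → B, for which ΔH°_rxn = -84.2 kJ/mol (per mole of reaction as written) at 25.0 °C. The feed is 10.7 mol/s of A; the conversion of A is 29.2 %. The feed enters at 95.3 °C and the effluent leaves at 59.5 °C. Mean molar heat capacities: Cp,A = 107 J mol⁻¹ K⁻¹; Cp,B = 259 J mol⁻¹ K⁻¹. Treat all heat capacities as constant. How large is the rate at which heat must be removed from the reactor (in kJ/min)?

Q_out = 10200 kJ/min

Extent of reaction ξ = 0.292 × 10.7 / 2 = 1.5622 mol/s
Reaction term: ξ·ΔH°_rxn = 1.5622 × -84.2 = -131.54 kJ/s
Sensible, feed 95.3→25 °C: -80.486 kJ/s
Outlet flows (mol/s): A 7.5756, B 1.5622
Sensible, products 25→59.5 °C: 41.924 kJ/s
Q = ΔH = -170.1 kJ/s = -170.1 kW
Heat removed = 10206 kJ/min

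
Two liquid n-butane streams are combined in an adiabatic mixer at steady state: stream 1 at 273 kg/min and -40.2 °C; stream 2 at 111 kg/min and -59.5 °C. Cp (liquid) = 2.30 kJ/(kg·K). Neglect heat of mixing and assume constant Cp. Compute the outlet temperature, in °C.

No heat crosses the boundary, so H_out = H_in.
Σ ṁᵢCp,ᵢTᵢ = 273×2.30×-40.2 + 111×2.30×-59.5 = -40432
Σ ṁᵢCp,ᵢ = 273×2.30 + 111×2.30 = 883.2
T_out = -40432 / 883.2 = -45.779 °C

T_out = -45.8 °C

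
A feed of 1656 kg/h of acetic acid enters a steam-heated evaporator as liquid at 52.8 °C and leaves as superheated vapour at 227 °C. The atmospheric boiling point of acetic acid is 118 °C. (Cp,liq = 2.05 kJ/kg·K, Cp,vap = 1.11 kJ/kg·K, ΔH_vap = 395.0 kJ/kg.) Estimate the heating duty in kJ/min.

Q = 17900 kJ/min

liquid 52.8→118 °C: 133.66 kJ/kg
vaporisation at 118 °C: 395 kJ/kg
vapour 118→227 °C: 120.99 kJ/kg
Δh = 133.66 + 395 + 120.99 = 649.65 kJ/kg
Q = ṁ·Δh = 1656 kg/h × 649.65 kJ/kg = 1.0758e+06 kJ/h
|Q| = 298.84 kW = 17930 kJ/min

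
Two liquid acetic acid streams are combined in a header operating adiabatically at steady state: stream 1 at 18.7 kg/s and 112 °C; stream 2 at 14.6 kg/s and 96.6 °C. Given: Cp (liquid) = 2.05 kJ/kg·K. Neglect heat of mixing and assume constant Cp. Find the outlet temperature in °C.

T_out = 105 °C

Energy balance with Q = 0: Σ ṁᵢCp,ᵢ(T_out − Tᵢ) = 0
Σ ṁᵢCp,ᵢTᵢ = 18.7×2.05×112 + 14.6×2.05×96.6 = 7184.8
Σ ṁᵢCp,ᵢ = 18.7×2.05 + 14.6×2.05 = 68.265
T_out = 7184.8 / 68.265 = 105.25 °C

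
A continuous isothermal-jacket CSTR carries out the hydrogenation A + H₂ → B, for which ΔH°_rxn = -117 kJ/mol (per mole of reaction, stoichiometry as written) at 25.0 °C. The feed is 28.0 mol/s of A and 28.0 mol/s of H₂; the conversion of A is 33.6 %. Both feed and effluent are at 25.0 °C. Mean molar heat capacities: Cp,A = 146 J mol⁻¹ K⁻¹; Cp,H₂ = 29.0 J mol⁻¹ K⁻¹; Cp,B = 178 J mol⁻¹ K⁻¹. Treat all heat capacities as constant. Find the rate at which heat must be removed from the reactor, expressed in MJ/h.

Q_out = 3960 MJ/h

Extent of reaction ξ = 0.336 × 28.0 = 9.408 mol/s
Reaction term: ξ·ΔH°_rxn = 9.408 × -117 = -1100.7 kJ/s
Q = ΔH = -1100.7 kJ/s = -1100.7 kW
Heat removed = 3962.6 MJ/h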